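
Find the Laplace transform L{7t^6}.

L{7t^6} = 7 · L{t^6} = 7 · 720/s^7 = 5040/s^7

Final answer: 5040/s^7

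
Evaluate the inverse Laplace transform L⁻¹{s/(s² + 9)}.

L⁻¹{s/(s² + 9)} = cos(3t)

Final answer: cos(3t)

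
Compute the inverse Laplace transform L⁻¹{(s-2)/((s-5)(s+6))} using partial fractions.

Using partial fractions, f(t) = (3e^(5t) + 8e^(-6t))/11

Final answer: (3e^(5t) + 8e^(-6t))/11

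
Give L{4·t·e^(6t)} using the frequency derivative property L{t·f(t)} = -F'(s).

L{e^(6t)} = 1/(s-6). By frequency derivative: L{t·e^(6t)} = -d/ds[1/(s-6)] = -(-1)/(s-6)² = 1/(s-6)². Then L{4·t·e^(6t)} = 4·1/(s-6)² = 4/(s-6)²

Final answer: 4/(s-6)²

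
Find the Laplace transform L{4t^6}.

L{4t^6} = 4 · L{t^6} = 4 · 720/s^7 = 2880/s^7

Final answer: 2880/s^7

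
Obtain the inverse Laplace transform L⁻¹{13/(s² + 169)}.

L⁻¹{13/(s² + 169)} = sin(13t)

Final answer: sin(13t)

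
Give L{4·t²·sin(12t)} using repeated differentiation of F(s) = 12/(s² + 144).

F(s) = 12/(s² + 144). F'(s) = -24s/(s² + 144)². F''(s) = -24(144 - 3s²)/(s² + 144)³ = (72s² - 3456)/(s² + 144)³. So L{t²·sin(12t)} = (-1)² F''(s) = (72s² - 3456)/(s² + 144)³. Then L{4·t²·sin(12t)} = 4·(72s² - 3456)/(s² + 144)³ = (288s² - 13824)/(s² + 144)³

Final answer: (288s² - 13824)/(s² + 144)³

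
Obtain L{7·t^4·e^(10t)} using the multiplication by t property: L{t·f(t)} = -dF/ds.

Using L{t^n·e^(at)} = n!/(s-a)^(n+1), L{t^4·e^(10t)} = 24/(s-10)^5, so L{7·t^4·e^(10t)} = 7·24/(s-10)^5 = 168/(s-10)^5

Final answer: 168/(s-10)^5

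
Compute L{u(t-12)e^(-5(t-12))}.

u(t-a)f(t-a) with f(t)=e^(-5t). L{e^(-5t)} = 1/(s+5). By time shift: e^(-12s)/(s+5)

Final answer: e^(-12s)/(s+5)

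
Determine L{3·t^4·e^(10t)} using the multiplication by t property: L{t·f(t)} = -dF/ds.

Using L{t^n·e^(at)} = n!/(s-a)^(n+1), L{t^4·e^(10t)} = 24/(s-10)^5, so L{3·t^4·e^(10t)} = 3·24/(s-10)^5 = 72/(s-10)^5

Final answer: 72/(s-10)^5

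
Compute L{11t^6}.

L{t^n} = n!/s^(n+1). So L{11t^6} = 11·6!/s^7 = 7920/s^7

Final answer: 7920/s^7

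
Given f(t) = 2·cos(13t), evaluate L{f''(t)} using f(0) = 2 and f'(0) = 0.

F(s) = 2s/(s² + 169). L{f''(t)} = s²F(s) - sf(0) - f'(0) = 2s³/(s² + 169) - 2s = (2s³ - 2s(s² + 169))/(s² + 169) = -338s/(s² + 169)

Final answer: -338s/(s² + 169)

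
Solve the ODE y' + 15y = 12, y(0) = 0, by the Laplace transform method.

sY + 15Y = 12/s. Y = 12/(s(s+15)). Partial fractions: Y = 4/5/s - 4/5/(s+15)

Final answer: y(t) = 4/5(1 - e^(-15t))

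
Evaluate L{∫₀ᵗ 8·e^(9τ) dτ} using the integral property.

L{∫₀ᵗ f(τ)dτ} = F(s)/s with F(s) = 8/(s-9), so L{∫₀ᵗ 8·e^(9τ) dτ} = 8/(s(s-9))

Final answer: 8/(s(s-9))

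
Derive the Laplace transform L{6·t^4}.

L{t^n} = n!/s^(n+1), so L{t^4} = 24/s^5. Then L{6·t^4} = 6·24/s^5 = 144/s^5

Final answer: 144/s^5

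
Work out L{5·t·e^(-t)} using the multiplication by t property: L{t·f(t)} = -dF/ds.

Using L{t^n·e^(at)} = n!/(s-a)^(n+1), L{t·e^(-t)} = 1/(s+1)^2, so L{5·t·e^(-t)} = 5·1/(s+1)^2 = 5/(s+1)^2

Final answer: 5/(s+1)^2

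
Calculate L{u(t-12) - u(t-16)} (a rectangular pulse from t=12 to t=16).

L{u(t-a)} = e^(-as)/s. L{u(t-12) - u(t-16)} = (e^(-12s) - e^(-16s))/s

Final answer: (e^(-12s) - e^(-16s))/s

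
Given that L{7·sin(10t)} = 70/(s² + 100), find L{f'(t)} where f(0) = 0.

L{f'(t)} = s·F(s) - f(0) = s·70/(s² + 100) - 0 = 70s/(s² + 100)

Final answer: 70s/(s² + 100)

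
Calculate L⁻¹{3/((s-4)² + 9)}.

Form: b/((s-a)² + b²) → e^(at)sin(bt). With a=4, b=3

Final answer: e^(4t)·sin(3t)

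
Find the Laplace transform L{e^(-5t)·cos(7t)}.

L{e^(at)·cos(ωt)} = (s-a)/((s-a)² + ω²), so L{e^(-5t)·cos(7t)} = (s+5)/((s+5)² + 49)

Final answer: (s+5)/((s+5)² + 49)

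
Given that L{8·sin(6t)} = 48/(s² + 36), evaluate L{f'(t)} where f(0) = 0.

L{f'(t)} = s·F(s) - f(0) = s·48/(s² + 36) - 0 = 48s/(s² + 36)

Final answer: 48s/(s² + 36)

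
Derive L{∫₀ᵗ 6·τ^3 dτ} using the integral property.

L{∫₀ᵗ f(τ)dτ} = F(s)/s with f(t) = 6t^3. F(s) = 36/s^4, so L{∫₀ᵗ 6·τ^3 dτ} = (36/s^4)/s = 36/s^5. (Check: ∫₀ᵗ 6·τ^3 dτ = 6t^4/4.)

Final answer: 36/s^5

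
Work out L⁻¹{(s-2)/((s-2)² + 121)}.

Using frequency shift: L⁻¹{(s-a)/((s-a)² + b²)} = e^(at)cos(bt). Here a=2, b=11

Final answer: e^(2t)·cos(11t)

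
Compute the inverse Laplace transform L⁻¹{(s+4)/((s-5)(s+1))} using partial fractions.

Using partial fractions, f(t) = (9e^(5t) - 3e^(-t))/6

Final answer: (9e^(5t) - 3e^(-t))/6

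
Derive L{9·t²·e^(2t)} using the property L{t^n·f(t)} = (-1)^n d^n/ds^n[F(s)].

L{e^(2t)} = 1/(s-2). d/ds[1/(s-2)] = -1/(s-2)². d²/ds²[1/(s-2)] = 2/(s-2)³. So L{t²·e^(2t)} = (-1)² · 2/(s-2)³ = 2/(s-2)³. Then L{9·t²·e^(2t)} = 9·2/(s-2)³ = 18/(s-2)³

Final answer: 18/(s-2)³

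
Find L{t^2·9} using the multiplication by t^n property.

L{9} = 9/s. d^1/ds^1[1/s] = -1/s². d^2/ds^2[1/s] = 2/s^3. So L{t^2} = (-1)^{2}·2/s^3 = 2/s^3. Then L{t^2·9} = 9·2/s^3 = 18/s^3

Final answer: 18/s^3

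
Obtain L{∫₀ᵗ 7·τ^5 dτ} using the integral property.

L{∫₀ᵗ f(τ)dτ} = F(s)/s with f(t) = 7t^5. F(s) = 840/s^6, so L{∫₀ᵗ 7·τ^5 dτ} = (840/s^6)/s = 840/s^7. (Check: ∫₀ᵗ 7·τ^5 dτ = 7t^6/6.)

Final answer: 840/s^7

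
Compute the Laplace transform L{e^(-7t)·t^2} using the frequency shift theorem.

L{e^(at)·t^n} = n!/(s-a)^(n+1), so L{e^(-7t)·t^2} = 2/(s+7)^3

Final answer: 2/(s+7)^3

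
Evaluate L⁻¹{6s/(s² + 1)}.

This is the form c·s/(s² + a²) with a = 1, c = 6. L⁻¹ = 6·cos(t)

Final answer: 6·cos(t)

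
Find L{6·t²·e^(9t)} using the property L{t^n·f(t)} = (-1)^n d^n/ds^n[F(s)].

L{e^(9t)} = 1/(s-9). d/ds[1/(s-9)] = -1/(s-9)². d²/ds²[1/(s-9)] = 2/(s-9)³. So L{t²·e^(9t)} = (-1)² · 2/(s-9)³ = 2/(s-9)³. Then L{6·t²·e^(9t)} = 6·2/(s-9)³ = 12/(s-9)³

Final answer: 12/(s-9)³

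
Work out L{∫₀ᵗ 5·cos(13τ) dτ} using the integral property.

L{∫₀ᵗ f(τ)dτ} = F(s)/s with F(s) = 5s/(s² + 169), so the result is (5s/(s² + 169))/s = 5/(s² + 169)

Final answer: 5/(s² + 169)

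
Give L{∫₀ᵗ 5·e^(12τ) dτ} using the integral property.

L{∫₀ᵗ f(τ)dτ} = F(s)/s with F(s) = 5/(s-12), so L{∫₀ᵗ 5·e^(12τ) dτ} = 5/(s(s-12))

Final answer: 5/(s(s-12))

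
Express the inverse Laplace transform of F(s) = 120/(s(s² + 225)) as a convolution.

120/(s(s² + 225)) = (1/s)·(120/(s² + 225)) = L{1}·L{8·sin(15t)}. So f(t) = 1*(8·sin(15t)) = ∫₀ᵗ 8·sin(15τ) dτ

Final answer: ∫₀ᵗ 8·sin(15τ) dτ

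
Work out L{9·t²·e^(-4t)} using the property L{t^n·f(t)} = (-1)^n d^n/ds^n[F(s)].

L{e^(-4t)} = 1/(s+4). d/ds[1/(s+4)] = -1/(s+4)². d²/ds²[1/(s+4)] = 2/(s+4)³. So L{t²·e^(-4t)} = (-1)² · 2/(s+4)³ = 2/(s+4)³. Then L{9·t²·e^(-4t)} = 9·2/(s+4)³ = 18/(s+4)³

Final answer: 18/(s+4)³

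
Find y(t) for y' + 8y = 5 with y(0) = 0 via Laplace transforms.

sY + 8Y = 5/s. Y = 5/(s(s+8)). Partial fractions: Y = 5/8/s - 5/8/(s+8)

Final answer: y(t) = 5/8(1 - e^(-8t))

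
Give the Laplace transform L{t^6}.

L{t^n} = n!/s^(n+1), so L{t^6} = 720/s^7

Final answer: 720/s^7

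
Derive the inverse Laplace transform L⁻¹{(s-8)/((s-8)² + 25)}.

Using frequency shift, L⁻¹{(s-8)/((s-8)² + 25)} = e^(8t)·cos(5t)

Final answer: e^(8t)·cos(5t)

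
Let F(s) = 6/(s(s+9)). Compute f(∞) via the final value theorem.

f(∞) = lim_{s→0} s·6/(s(s+9)) = lim_{s→0} 6/(s+9) = 6/9 = 2/3

Final answer: 2/3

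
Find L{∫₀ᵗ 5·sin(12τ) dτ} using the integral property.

L{∫₀ᵗ f(τ)dτ} = F(s)/s with F(s) = 60/(s² + 144), so the result is (60/(s² + 144))/s = 60/(s(s² + 144))

Final answer: 60/(s(s² + 144))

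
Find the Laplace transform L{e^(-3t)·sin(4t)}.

L{e^(at)·sin(ωt)} = ω/((s-a)² + ω²), so L{e^(-3t)·sin(4t)} = 4/((s+3)² + 16)

Final answer: 4/((s+3)² + 16)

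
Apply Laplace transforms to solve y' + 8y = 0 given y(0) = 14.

L{y'} + 8L{y} = 0. sY - 14 + 8Y = 0. Y(s+8) = 14. Y = 14/(s+8)

Final answer: y(t) = 14e^(-8t)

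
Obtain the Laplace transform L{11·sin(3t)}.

L{sin(ωt)} = ω/(s² + ω²), so L{sin(3t)} = 3/(s² + 9). Then L{11·sin(3t)} = 11·3/(s² + 9) = 33/(s² + 9)

Final answer: 33/(s² + 9)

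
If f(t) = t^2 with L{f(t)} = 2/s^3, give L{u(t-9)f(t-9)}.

Time shift theorem: L{u(t-a)f(t-a)} = e^(-as)F(s). Here a=9, F(s) = 2/s^3, so L{u(t-9)f(t-9)} = e^(-9s)·2/s^3

Final answer: e^(-9s)·2/s^3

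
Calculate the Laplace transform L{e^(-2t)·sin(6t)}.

L{e^(at)·sin(ωt)} = ω/((s-a)² + ω²), so L{e^(-2t)·sin(6t)} = 6/((s+2)² + 36)

Final answer: 6/((s+2)² + 36)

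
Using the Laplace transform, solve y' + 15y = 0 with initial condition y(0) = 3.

L{y'} + 15L{y} = 0. sY - 3 + 15Y = 0. Y(s+15) = 3. Y = 3/(s+15)

Final answer: y(t) = 3e^(-15t)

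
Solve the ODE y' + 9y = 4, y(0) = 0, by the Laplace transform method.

sY + 9Y = 4/s. Y = 4/(s(s+9)). Partial fractions: Y = 4/9/s - 4/9/(s+9)

Final answer: y(t) = 4/9(1 - e^(-9t))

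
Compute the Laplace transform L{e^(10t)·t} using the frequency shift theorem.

L{e^(at)·t^n} = n!/(s-a)^(n+1), so L{e^(10t)·t} = 1/(s-10)^2

Final answer: 1/(s-10)^2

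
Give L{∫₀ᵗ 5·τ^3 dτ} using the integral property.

L{∫₀ᵗ f(τ)dτ} = F(s)/s with f(t) = 5t^3. F(s) = 30/s^4, so L{∫₀ᵗ 5·τ^3 dτ} = (30/s^4)/s = 30/s^5. (Check: ∫₀ᵗ 5·τ^3 dτ = 5t^4/4.)

Final answer: 30/s^5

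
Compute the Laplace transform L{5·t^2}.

L{t^n} = n!/s^(n+1), so L{t^2} = 2/s^3. Then L{5·t^2} = 5·2/s^3 = 10/s^3

Final answer: 10/s^3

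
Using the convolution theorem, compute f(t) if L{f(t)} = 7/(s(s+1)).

7/(s(s+1)) = (7/s)·(1/(s+1)) = L{7}·L{e^(-t)}. By convolution, f(t) = 7*e^(-t) = ∫₀ᵗ 7·e^(-τ) dτ = 7·(1 - e^(-t))/1

Final answer: 7·(1 - e^(-t))/1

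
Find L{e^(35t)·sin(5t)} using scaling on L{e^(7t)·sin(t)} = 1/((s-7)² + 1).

Scaling with a=5: L{e^(35t)·sin(5t)} = (1/5) · 1/((s/5-7)² + 1). Simplifying: 5/((s-35)² + 25)

Final answer: 5/((s-35)² + 25)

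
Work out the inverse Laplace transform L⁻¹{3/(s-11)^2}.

L⁻¹{n!/(s-a)^(n+1)} = t^n·e^(at) with n=1, a=11. So L⁻¹{1/(s-11)^2} = t·e^(11t), and L⁻¹{3/(s-11)^2} = (3/1)·t·e^(11t) = 3·t·e^(11t)

Final answer: 3·t·e^(11t)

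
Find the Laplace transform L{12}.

L{12} = 12 · L{1} = 12/s

Final answer: 12/s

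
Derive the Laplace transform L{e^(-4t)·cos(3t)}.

L{e^(at)·cos(ωt)} = (s-a)/((s-a)² + ω²), so L{e^(-4t)·cos(3t)} = (s+4)/((s+4)² + 9)

Final answer: (s+4)/((s+4)² + 9)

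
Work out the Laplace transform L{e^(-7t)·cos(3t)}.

L{e^(at)·cos(ωt)} = (s-a)/((s-a)² + ω²), so L{e^(-7t)·cos(3t)} = (s+7)/((s+7)² + 9)

Final answer: (s+7)/((s+7)² + 9)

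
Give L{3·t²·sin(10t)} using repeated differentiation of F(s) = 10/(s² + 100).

F(s) = 10/(s² + 100). F'(s) = -20s/(s² + 100)². F''(s) = -20(100 - 3s²)/(s² + 100)³ = (60s² - 2000)/(s² + 100)³. So L{t²·sin(10t)} = (-1)² F''(s) = (60s² - 2000)/(s² + 100)³. Then L{3·t²·sin(10t)} = 3·(60s² - 2000)/(s² + 100)³ = (180s² - 6000)/(s² + 100)³

Final answer: (180s² - 6000)/(s² + 100)³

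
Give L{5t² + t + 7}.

L{5t² + t + 7} = 5·2/s³ + 1/s² + 7/s = 10/s³ + 1/s² + 7/s

Final answer: 10/s³ + 1/s² + 7/s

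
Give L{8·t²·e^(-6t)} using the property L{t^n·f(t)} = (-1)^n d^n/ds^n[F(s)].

L{e^(-6t)} = 1/(s+6). d/ds[1/(s+6)] = -1/(s+6)². d²/ds²[1/(s+6)] = 2/(s+6)³. So L{t²·e^(-6t)} = (-1)² · 2/(s+6)³ = 2/(s+6)³. Then L{8·t²·e^(-6t)} = 8·2/(s+6)³ = 16/(s+6)³

Final answer: 16/(s+6)³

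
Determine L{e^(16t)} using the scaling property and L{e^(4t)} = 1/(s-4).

Using L{f(at)} = (1/a)F(s/a) with a=4 and f(t) = e^(4t): L{e^(16t)} = (1/4) · 1/((s/4)-4) = (1/4) · 4/(s-16) = 1/(s-16)

Final answer: 1/(s-16)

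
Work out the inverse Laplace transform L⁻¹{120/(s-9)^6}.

L⁻¹{n!/(s-a)^(n+1)} = t^n·e^(at), so L⁻¹{120/(s-9)^6} = t^5·e^(9t)

Final answer: t^5·e^(9t)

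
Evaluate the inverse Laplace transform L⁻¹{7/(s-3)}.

L⁻¹{1/(s-a)} = e^(at), so L⁻¹{1/(s-3)} = e^(3t), and L⁻¹{7/(s-3)} = 7·e^(3t)

Final answer: 7·e^(3t)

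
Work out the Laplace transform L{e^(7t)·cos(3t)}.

L{e^(at)·cos(ωt)} = (s-a)/((s-a)² + ω²), so L{e^(7t)·cos(3t)} = (s-7)/((s-7)² + 9)

Final answer: (s-7)/((s-7)² + 9)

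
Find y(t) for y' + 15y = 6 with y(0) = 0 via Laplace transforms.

sY + 15Y = 6/s. Y = 6/(s(s+15)). Partial fractions: Y = 2/5/s - 2/5/(s+15)

Final answer: y(t) = 2/5(1 - e^(-15t))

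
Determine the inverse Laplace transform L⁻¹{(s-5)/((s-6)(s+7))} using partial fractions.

Using partial fractions, f(t) = (e^(6t) + 12e^(-7t))/13

Final answer: (e^(6t) + 12e^(-7t))/13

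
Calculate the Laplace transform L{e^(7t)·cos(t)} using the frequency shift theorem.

Frequency shift: L{e^(at)f(t)} = F(s-a). L{e^(7t)·cos(t)} = (s-7)/((s-7)² + 1)

Final answer: (s-7)/((s-7)² + 1)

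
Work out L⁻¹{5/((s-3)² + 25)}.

Form: b/((s-a)² + b²) → e^(at)sin(bt). With a=3, b=5

Final answer: e^(3t)·sin(5t)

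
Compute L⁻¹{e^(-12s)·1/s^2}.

L⁻¹{1/s^2} = t. By the time shift theorem, L⁻¹{e^(-as)F(s)} = u(t-a)f(t-a) with a=12, so L⁻¹{e^(-12s)·1/s^2} = u(t-12)·(t-12)

Final answer: u(t-12)·(t-12)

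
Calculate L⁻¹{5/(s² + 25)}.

This is the form c·a/(s² + a²) with a = 5. L⁻¹ = sin(5t)

Final answer: sin(5t)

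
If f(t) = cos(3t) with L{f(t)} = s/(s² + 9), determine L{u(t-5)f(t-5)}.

Time shift theorem: L{u(t-a)f(t-a)} = e^(-as)F(s). Here a=5, F(s) = s/(s² + 9), so L{u(t-5)f(t-5)} = e^(-5s)·s/(s² + 9)

Final answer: e^(-5s)·s/(s² + 9)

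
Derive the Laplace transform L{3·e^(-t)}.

L{e^(at)} = 1/(s-a), so L{e^(-t)} = 1/(s+1). Then L{3·e^(-t)} = 3/(s+1)

Final answer: 3/(s+1)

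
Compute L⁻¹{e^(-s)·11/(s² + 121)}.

L⁻¹{11/(s² + 121)} = sin(11t). By the time shift theorem, L⁻¹{e^(-as)F(s)} = u(t-a)f(t-a) with a=1, so L⁻¹{e^(-s)·11/(s² + 121)} = u(t-1)·sin(11(t-1))

Final answer: u(t-1)·sin(11(t-1))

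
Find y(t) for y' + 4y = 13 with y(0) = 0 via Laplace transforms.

sY + 4Y = 13/s. Y = 13/(s(s+4)). Partial fractions: Y = 13/4/s - 13/4/(s+4)

Final answer: y(t) = 13/4(1 - e^(-4t))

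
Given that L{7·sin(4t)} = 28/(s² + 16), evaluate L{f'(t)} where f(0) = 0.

L{f'(t)} = s·F(s) - f(0) = s·28/(s² + 16) - 0 = 28s/(s² + 16)

Final answer: 28s/(s² + 16)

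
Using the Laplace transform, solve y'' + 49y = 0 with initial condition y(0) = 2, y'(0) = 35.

L{y''} + 49L{y} = 0. s²Y - 2s - 35 + 49Y = 0. Y(s² + 49) = 2s + 35. Y = (2s + 35)/(s² + 49). Inverting: y(t) = 2cos(7t) + 5sin(7t)

Final answer: y(t) = 2cos(7t) + 5sin(7t)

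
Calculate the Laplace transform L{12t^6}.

L{12t^6} = 12 · L{t^6} = 12 · 720/s^7 = 8640/s^7

Final answer: 8640/s^7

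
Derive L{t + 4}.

L{t + 4} = L{t} + 4·L{1} = 1/s² + 4/s

Final answer: 1/s² + 4/s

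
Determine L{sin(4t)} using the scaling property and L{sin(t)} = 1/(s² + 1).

Using L{f(at)} = (1/a)F(s/a) with a=4: L{sin(4t)} = (1/4) · 1/((s/4)² + 1) = (1/4) · 1·16/(s² + 16) = 4/(s² + 16)

Final answer: 4/(s² + 16)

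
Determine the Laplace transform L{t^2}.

L{t^n} = n!/s^(n+1), so L{t^2} = 2/s^3

Final answer: 2/s^3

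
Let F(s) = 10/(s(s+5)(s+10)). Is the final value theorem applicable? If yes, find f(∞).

Poles of sF(s) = 10/((s+5)(s+10)) are at s = -5 and s = -10, both in the left half-plane. Theorem applies. f(∞) = lim_{s→0} sF(s) = 10/(5·10) = 1/5

Final answer: 1/5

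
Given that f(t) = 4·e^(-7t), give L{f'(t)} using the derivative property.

f(0) = 4, F(s) = 4/(s+7). L{f'(t)} = s·F(s) - f(0) = 4s/(s+7) - 4 = (4s - 4(s+7))/(s+7) = -28/(s+7)

Final answer: -28/(s+7)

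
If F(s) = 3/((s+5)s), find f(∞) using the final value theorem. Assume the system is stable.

f(∞) = lim_{s→0} sF(s) = lim_{s→0} 3/(s+5) = 3/5

Final answer: 3/5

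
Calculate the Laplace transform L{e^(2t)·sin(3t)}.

L{e^(at)·sin(ωt)} = ω/((s-a)² + ω²), so L{e^(2t)·sin(3t)} = 3/((s-2)² + 9)

Final answer: 3/((s-2)² + 9)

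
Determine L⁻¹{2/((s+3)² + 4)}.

Form: b/((s-a)² + b²) → e^(at)sin(bt). With a=-3, b=2

Final answer: e^(-3t)·sin(2t)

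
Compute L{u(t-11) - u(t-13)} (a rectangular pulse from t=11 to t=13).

L{u(t-a)} = e^(-as)/s. L{u(t-11) - u(t-13)} = (e^(-11s) - e^(-13s))/s

Final answer: (e^(-11s) - e^(-13s))/s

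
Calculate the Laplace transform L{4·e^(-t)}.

L{e^(at)} = 1/(s-a), so L{e^(-t)} = 1/(s+1). Then L{4·e^(-t)} = 4/(s+1)

Final answer: 4/(s+1)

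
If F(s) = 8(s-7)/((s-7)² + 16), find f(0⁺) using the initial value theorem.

f(0⁺) = lim_{s→∞} sF(s) = lim_{s→∞} 8s(s-7)/((s-7)² + 16) = 8

Final answer: 8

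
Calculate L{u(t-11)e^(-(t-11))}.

u(t-a)f(t-a) with f(t)=e^(-t). L{e^(-t)} = 1/(s+1). By time shift: e^(-11s)/(s+1)

Final answer: e^(-11s)/(s+1)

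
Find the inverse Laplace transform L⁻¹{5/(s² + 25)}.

L⁻¹{5/(s² + 25)} = sin(5t)

Final answer: sin(5t)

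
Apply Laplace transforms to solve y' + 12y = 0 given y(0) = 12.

L{y'} + 12L{y} = 0. sY - 12 + 12Y = 0. Y(s+12) = 12. Y = 12/(s+12)

Final answer: y(t) = 12e^(-12t)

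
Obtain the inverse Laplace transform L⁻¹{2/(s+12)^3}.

L⁻¹{n!/(s-a)^(n+1)} = t^n·e^(at), so L⁻¹{2/(s+12)^3} = t^2·e^(-12t)

Final answer: t^2·e^(-12t)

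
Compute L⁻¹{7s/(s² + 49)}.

This is the form c·s/(s² + a²) with a = 7, c = 7. L⁻¹ = 7·cos(7t)

Final answer: 7·cos(7t)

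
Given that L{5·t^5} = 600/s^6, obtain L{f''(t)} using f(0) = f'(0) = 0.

L{f''(t)} = s²F(s) - sf(0) - f'(0) = s²·600/s^6 - 0 - 0 = 600/s^4

Final answer: 600/s^4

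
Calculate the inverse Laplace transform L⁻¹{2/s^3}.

L⁻¹{n!/s^(n+1)} = t^n with n=2. So L⁻¹{2/s^3} = t^2

Final answer: t^2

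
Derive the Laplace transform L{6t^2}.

L{6t^2} = 6 · L{t^2} = 6 · 2/s^3 = 12/s^3

Final answer: 12/s^3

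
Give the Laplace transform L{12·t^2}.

L{t^n} = n!/s^(n+1), so L{t^2} = 2/s^3. Then L{12·t^2} = 12·2/s^3 = 24/s^3

Final answer: 24/s^3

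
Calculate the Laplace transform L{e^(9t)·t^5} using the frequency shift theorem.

L{e^(at)·t^n} = n!/(s-a)^(n+1), so L{e^(9t)·t^5} = 120/(s-9)^6

Final answer: 120/(s-9)^6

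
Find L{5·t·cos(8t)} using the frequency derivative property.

L{cos(8t)} = s/(s² + 64). Derivative: d/ds[s/(s² + 64)] = [(s² + 64) - s·2s]/(s² + 64)² = (64 - s²)/(s² + 64)². So L{t·cos(8t)} = -F'(s) = (s² - 64)/(s² + 64)². Then L{5·t·cos(8t)} = 5·(s² - 64)/(s² + 64)²

Final answer: 5·(s² - 64)/(s² + 64)²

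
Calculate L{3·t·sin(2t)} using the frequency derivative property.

L{sin(2t)} = 2/(s² + 4). By L{t·f(t)} = -F'(s): -d/ds[2/(s² + 4)] = -(2)·(-2s)/(s² + 4)² = 4s/(s² + 4)². Then L{3·t·sin(2t)} = 3·4s/(s² + 4)² = 12s/(s² + 4)²

Final answer: 12s/(s² + 4)²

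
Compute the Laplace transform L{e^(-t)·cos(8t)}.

L{e^(at)·cos(ωt)} = (s-a)/((s-a)² + ω²), so L{e^(-t)·cos(8t)} = (s+1)/((s+1)² + 64)

Final answer: (s+1)/((s+1)² + 64)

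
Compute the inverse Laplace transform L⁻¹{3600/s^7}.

L⁻¹{n!/s^(n+1)} = t^n with n=6. So L⁻¹{720/s^7} = t^6, and L⁻¹{3600/s^7} = (3600/720)·t^6 = 5·t^6

Final answer: 5·t^6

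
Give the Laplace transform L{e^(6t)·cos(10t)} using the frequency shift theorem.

Frequency shift: L{e^(at)f(t)} = F(s-a). L{e^(6t)·cos(10t)} = (s-6)/((s-6)² + 100)

Final answer: (s-6)/((s-6)² + 100)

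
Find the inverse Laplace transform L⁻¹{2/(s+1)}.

L⁻¹{1/(s-a)} = e^(at), so L⁻¹{1/(s+1)} = e^(-t), and L⁻¹{2/(s+1)} = 2·e^(-t)

Final answer: 2·e^(-t)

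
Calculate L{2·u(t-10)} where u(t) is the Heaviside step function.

L{u(t-a)} = e^(-as)/s. Here a=10, so L{u(t-10)} = e^(-10s)/s, and L{2·u(t-10)} = 2·e^(-10s)/s

Final answer: 2·e^(-10s)/s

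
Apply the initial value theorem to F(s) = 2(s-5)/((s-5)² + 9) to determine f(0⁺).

f(0⁺) = lim_{s→∞} sF(s) = lim_{s→∞} 2s(s-5)/((s-5)² + 9) = 2

Final answer: 2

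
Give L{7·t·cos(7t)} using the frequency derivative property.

L{cos(7t)} = s/(s² + 49). Derivative: d/ds[s/(s² + 49)] = [(s² + 49) - s·2s]/(s² + 49)² = (49 - s²)/(s² + 49)². So L{t·cos(7t)} = -F'(s) = (s² - 49)/(s² + 49)². Then L{7·t·cos(7t)} = 7·(s² - 49)/(s² + 49)²

Final answer: 7·(s² - 49)/(s² + 49)²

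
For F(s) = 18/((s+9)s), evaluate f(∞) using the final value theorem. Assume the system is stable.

f(∞) = lim_{s→0} sF(s) = lim_{s→0} 18/(s+9) = 2

Final answer: 2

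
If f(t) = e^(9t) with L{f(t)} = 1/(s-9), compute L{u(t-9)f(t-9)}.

Time shift theorem: L{u(t-a)f(t-a)} = e^(-as)F(s). Here a=9, F(s) = 1/(s-9), so L{u(t-9)f(t-9)} = e^(-9s)·1/(s-9)

Final answer: e^(-9s)·1/(s-9)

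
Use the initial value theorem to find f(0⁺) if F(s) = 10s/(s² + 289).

f(0⁺) = lim_{s→∞} s·10s/(s² + 289) = lim_{s→∞} 10s²/(s² + 289) = 10

Final answer: 10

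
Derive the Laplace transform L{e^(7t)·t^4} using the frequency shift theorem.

L{e^(at)·t^n} = n!/(s-a)^(n+1), so L{e^(7t)·t^4} = 24/(s-7)^5

Final answer: 24/(s-7)^5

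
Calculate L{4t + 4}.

L{4t + 4} = 4·L{t} + 4·L{1} = 4/s² + 4/s

Final answer: 4/s² + 4/s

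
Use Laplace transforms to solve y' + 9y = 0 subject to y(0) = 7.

L{y'} + 9L{y} = 0. sY - 7 + 9Y = 0. Y(s+9) = 7. Y = 7/(s+9)

Final answer: y(t) = 7e^(-9t)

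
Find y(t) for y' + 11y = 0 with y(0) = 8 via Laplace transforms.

L{y'} + 11L{y} = 0. sY - 8 + 11Y = 0. Y(s+11) = 8. Y = 8/(s+11)

Final answer: y(t) = 8e^(-11t)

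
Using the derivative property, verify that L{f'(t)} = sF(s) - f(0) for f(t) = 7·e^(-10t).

f'(t) = -70e^(-10t). Direct: L{f'(t)} = -70/(s+10). Property: s·7/(s+10) - 7 = (7s - 7(s+10))/(s+10) = -70/(s+10). ✓

Final answer: -70/(s+10)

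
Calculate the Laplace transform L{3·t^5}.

L{t^n} = n!/s^(n+1), so L{t^5} = 120/s^6. Then L{3·t^5} = 3·120/s^6 = 360/s^6

Final answer: 360/s^6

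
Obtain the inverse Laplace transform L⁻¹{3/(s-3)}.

L⁻¹{1/(s-a)} = e^(at), so L⁻¹{1/(s-3)} = e^(3t), and L⁻¹{3/(s-3)} = 3·e^(3t)

Final answer: 3·e^(3t)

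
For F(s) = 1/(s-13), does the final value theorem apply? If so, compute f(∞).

sF(s) = s/(s-13) has a pole at s = 13 in the right half-plane. Theorem does NOT apply (unstable system; f(t) = e^(13t) grows without bound).

Final answer: Not applicable (unstable)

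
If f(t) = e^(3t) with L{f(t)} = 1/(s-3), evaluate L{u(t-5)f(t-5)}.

Time shift theorem: L{u(t-a)f(t-a)} = e^(-as)F(s). Here a=5, F(s) = 1/(s-3), so L{u(t-5)f(t-5)} = e^(-5s)·1/(s-3)

Final answer: e^(-5s)·1/(s-3)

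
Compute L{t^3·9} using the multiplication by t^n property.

L{9} = 9/s. d^1/ds^1[1/s] = -1/s². d^2/ds^2[1/s] = 2/s^3. d^3/ds^3[1/s] = -6/s^4. So L{t^3} = (-1)^{3}·-6/s^4 = 6/s^4. Then L{t^3·9} = 9·6/s^4 = 54/s^4

Final answer: 54/s^4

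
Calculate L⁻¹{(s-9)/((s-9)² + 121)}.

Using frequency shift: L⁻¹{(s-a)/((s-a)² + b²)} = e^(at)cos(bt). Here a=9, b=11

Final answer: e^(9t)·cos(11t)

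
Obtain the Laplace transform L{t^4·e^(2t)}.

L{t^n·e^(at)} = n!/(s-a)^(n+1), so L{t^4·e^(2t)} = 24/(s-2)^5

Final answer: 24/(s-2)^5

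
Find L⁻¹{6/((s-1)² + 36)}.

Form: b/((s-a)² + b²) → e^(at)sin(bt). With a=1, b=6

Final answer: e^t·sin(6t)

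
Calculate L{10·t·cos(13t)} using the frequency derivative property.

L{cos(13t)} = s/(s² + 169). Derivative: d/ds[s/(s² + 169)] = [(s² + 169) - s·2s]/(s² + 169)² = (169 - s²)/(s² + 169)². So L{t·cos(13t)} = -F'(s) = (s² - 169)/(s² + 169)². Then L{10·t·cos(13t)} = 10·(s² - 169)/(s² + 169)²

Final answer: 10·(s² - 169)/(s² + 169)²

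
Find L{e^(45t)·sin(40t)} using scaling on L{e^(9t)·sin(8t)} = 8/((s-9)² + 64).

Scaling with a=5: L{e^(45t)·sin(40t)} = (1/5) · 8/((s/5-9)² + 64). Simplifying: 40/((s-45)² + 1600)

Final answer: 40/((s-45)² + 1600)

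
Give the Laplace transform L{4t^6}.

L{4t^6} = 4 · L{t^6} = 4 · 720/s^7 = 2880/s^7

Final answer: 2880/s^7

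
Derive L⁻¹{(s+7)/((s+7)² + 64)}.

Using frequency shift: L⁻¹{(s-a)/((s-a)² + b²)} = e^(at)cos(bt). Here a=-7, b=8

Final answer: e^(-7t)·cos(8t)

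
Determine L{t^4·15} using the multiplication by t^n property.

L{15} = 15/s. d^1/ds^1[1/s] = -1/s². d^2/ds^2[1/s] = 2/s^3. d^3/ds^3[1/s] = -6/s^4. d^4/ds^4[1/s] = 24/s^5. So L{t^4} = (-1)^{4}·24/s^5 = 24/s^5. Then L{t^4·15} = 15·24/s^5 = 360/s^5

Final answer: 360/s^5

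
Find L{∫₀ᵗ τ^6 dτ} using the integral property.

L{∫₀ᵗ f(τ)dτ} = F(s)/s with f(t) = t^6. F(s) = 720/s^7, so L{∫₀ᵗ τ^6 dτ} = (720/s^7)/s = 720/s^8. (Check: ∫₀ᵗ τ^6 dτ = t^7/7.)

Final answer: 720/s^8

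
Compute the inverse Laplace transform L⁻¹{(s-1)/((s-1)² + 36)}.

Using frequency shift, L⁻¹{(s-1)/((s-1)² + 36)} = e^t·cos(6t)

Final answer: e^t·cos(6t)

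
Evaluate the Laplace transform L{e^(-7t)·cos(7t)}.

L{e^(at)·cos(ωt)} = (s-a)/((s-a)² + ω²), so L{e^(-7t)·cos(7t)} = (s+7)/((s+7)² + 49)

Final answer: (s+7)/((s+7)² + 49)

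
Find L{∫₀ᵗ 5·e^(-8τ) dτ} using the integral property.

L{∫₀ᵗ f(τ)dτ} = F(s)/s with F(s) = 5/(s+8), so L{∫₀ᵗ 5·e^(-8τ) dτ} = 5/(s(s+8))

Final answer: 5/(s(s+8))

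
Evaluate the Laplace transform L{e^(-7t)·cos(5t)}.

L{e^(at)·cos(ωt)} = (s-a)/((s-a)² + ω²), so L{e^(-7t)·cos(5t)} = (s+7)/((s+7)² + 25)

Final answer: (s+7)/((s+7)² + 25)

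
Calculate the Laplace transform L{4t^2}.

L{4t^2} = 4 · L{t^2} = 4 · 2/s^3 = 8/s^3

Final answer: 8/s^3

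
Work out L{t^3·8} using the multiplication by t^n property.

L{8} = 8/s. d^1/ds^1[1/s] = -1/s². d^2/ds^2[1/s] = 2/s^3. d^3/ds^3[1/s] = -6/s^4. So L{t^3} = (-1)^{3}·-6/s^4 = 6/s^4. Then L{t^3·8} = 8·6/s^4 = 48/s^4

Final answer: 48/s^4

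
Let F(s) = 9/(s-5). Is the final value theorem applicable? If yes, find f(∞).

sF(s) = 9s/(s-5) has a pole at s = 5 in the right half-plane. Theorem does NOT apply (unstable system; f(t) = 9·e^(5t) grows without bound).

Final answer: Not applicable (unstable)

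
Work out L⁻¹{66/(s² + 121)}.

This is the form c·a/(s² + a²) with a = 11, c = 6. L⁻¹ = 6·sin(11t)

Final answer: 6·sin(11t)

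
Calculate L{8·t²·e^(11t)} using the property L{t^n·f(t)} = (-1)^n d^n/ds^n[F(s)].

L{e^(11t)} = 1/(s-11). d/ds[1/(s-11)] = -1/(s-11)². d²/ds²[1/(s-11)] = 2/(s-11)³. So L{t²·e^(11t)} = (-1)² · 2/(s-11)³ = 2/(s-11)³. Then L{8·t²·e^(11t)} = 8·2/(s-11)³ = 16/(s-11)³

Final answer: 16/(s-11)³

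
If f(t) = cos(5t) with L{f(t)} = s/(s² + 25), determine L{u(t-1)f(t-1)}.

Time shift theorem: L{u(t-a)f(t-a)} = e^(-as)F(s). Here a=1, F(s) = s/(s² + 25), so L{u(t-1)f(t-1)} = e^(-s)·s/(s² + 25)

Final answer: e^(-s)·s/(s² + 25)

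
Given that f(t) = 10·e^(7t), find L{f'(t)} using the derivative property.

f(0) = 10, F(s) = 10/(s-7). L{f'(t)} = s·F(s) - f(0) = 10s/(s-7) - 10 = (10s - 10(s-7))/(s-7) = 70/(s-7)

Final answer: 70/(s-7)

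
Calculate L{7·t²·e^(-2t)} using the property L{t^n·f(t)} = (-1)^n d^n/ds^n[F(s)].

L{e^(-2t)} = 1/(s+2). d/ds[1/(s+2)] = -1/(s+2)². d²/ds²[1/(s+2)] = 2/(s+2)³. So L{t²·e^(-2t)} = (-1)² · 2/(s+2)³ = 2/(s+2)³. Then L{7·t²·e^(-2t)} = 7·2/(s+2)³ = 14/(s+2)³

Final answer: 14/(s+2)³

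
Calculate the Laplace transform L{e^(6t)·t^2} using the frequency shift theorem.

L{e^(at)·t^n} = n!/(s-a)^(n+1), so L{e^(6t)·t^2} = 2/(s-6)^3

Final answer: 2/(s-6)^3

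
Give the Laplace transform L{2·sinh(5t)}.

L{sinh(ωt)} = ω/(s² - ω²), so L{sinh(5t)} = 5/(s² - 25). Then L{2·sinh(5t)} = 2·5/(s² - 25) = 10/(s² - 25)

Final answer: 10/(s² - 25)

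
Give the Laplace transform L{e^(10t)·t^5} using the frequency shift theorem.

L{e^(at)·t^n} = n!/(s-a)^(n+1), so L{e^(10t)·t^5} = 120/(s-10)^6

Final answer: 120/(s-10)^6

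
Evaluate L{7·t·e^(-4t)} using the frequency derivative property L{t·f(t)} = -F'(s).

L{e^(-4t)} = 1/(s+4). By frequency derivative: L{t·e^(-4t)} = -d/ds[1/(s+4)] = -(-1)/(s+4)² = 1/(s+4)². Then L{7·t·e^(-4t)} = 7·1/(s+4)² = 7/(s+4)²

Final answer: 7/(s+4)²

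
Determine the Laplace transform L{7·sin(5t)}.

L{sin(ωt)} = ω/(s² + ω²), so L{sin(5t)} = 5/(s² + 25). Then L{7·sin(5t)} = 7·5/(s² + 25) = 35/(s² + 25)

Final answer: 35/(s² + 25)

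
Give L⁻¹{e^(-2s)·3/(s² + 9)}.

L⁻¹{3/(s² + 9)} = sin(3t). By the time shift theorem, L⁻¹{e^(-as)F(s)} = u(t-a)f(t-a) with a=2, so L⁻¹{e^(-2s)·3/(s² + 9)} = u(t-2)·sin(3(t-2))

Final answer: u(t-2)·sin(3(t-2))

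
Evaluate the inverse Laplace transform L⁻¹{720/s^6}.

L⁻¹{n!/s^(n+1)} = t^n with n=5. So L⁻¹{120/s^6} = t^5, and L⁻¹{720/s^6} = (720/120)·t^5 = 6·t^5

Final answer: 6·t^5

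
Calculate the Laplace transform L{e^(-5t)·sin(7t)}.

L{e^(at)·sin(ωt)} = ω/((s-a)² + ω²), so L{e^(-5t)·sin(7t)} = 7/((s+5)² + 49)

Final answer: 7/((s+5)² + 49)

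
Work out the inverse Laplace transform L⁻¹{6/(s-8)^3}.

L⁻¹{n!/(s-a)^(n+1)} = t^n·e^(at) with n=2, a=8. So L⁻¹{2/(s-8)^3} = t^2·e^(8t), and L⁻¹{6/(s-8)^3} = (6/2)·t^2·e^(8t) = 3·t^2·e^(8t)

Final answer: 3·t^2·e^(8t)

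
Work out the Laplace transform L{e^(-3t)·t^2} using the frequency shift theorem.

L{e^(at)·t^n} = n!/(s-a)^(n+1), so L{e^(-3t)·t^2} = 2/(s+3)^3

Final answer: 2/(s+3)^3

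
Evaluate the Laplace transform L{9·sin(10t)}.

L{sin(ωt)} = ω/(s² + ω²), so L{sin(10t)} = 10/(s² + 100). Then L{9·sin(10t)} = 9·10/(s² + 100) = 90/(s² + 100)

Final answer: 90/(s² + 100)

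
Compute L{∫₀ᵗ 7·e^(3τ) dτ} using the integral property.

L{∫₀ᵗ f(τ)dτ} = F(s)/s with F(s) = 7/(s-3), so L{∫₀ᵗ 7·e^(3τ) dτ} = 7/(s(s-3))

Final answer: 7/(s(s-3))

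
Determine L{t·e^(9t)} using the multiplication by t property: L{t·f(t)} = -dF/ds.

Using L{t^n·e^(at)} = n!/(s-a)^(n+1), L{t·e^(9t)} = 1/(s-9)^2

Final answer: 1/(s-9)^2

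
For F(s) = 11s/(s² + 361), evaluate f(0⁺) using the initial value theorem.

f(0⁺) = lim_{s→∞} s·11s/(s² + 361) = lim_{s→∞} 11s²/(s² + 361) = 11

Final answer: 11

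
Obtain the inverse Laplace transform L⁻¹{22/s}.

L⁻¹{c/s} = c, so L⁻¹{22/s} = 22

Final answer: 22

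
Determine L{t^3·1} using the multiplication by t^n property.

L{1} = 1/s. d^1/ds^1[1/s] = -1/s². d^2/ds^2[1/s] = 2/s^3. d^3/ds^3[1/s] = -6/s^4. So L{t^3} = (-1)^{3}·-6/s^4 = 6/s^4

Final answer: 6/s^4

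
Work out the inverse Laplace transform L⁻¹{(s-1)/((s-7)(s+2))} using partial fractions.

Using partial fractions, f(t) = (6e^(7t) + 3e^(-2t))/9

Final answer: (6e^(7t) + 3e^(-2t))/9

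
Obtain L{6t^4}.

L{t^n} = n!/s^(n+1). So L{6t^4} = 6·4!/s^5 = 144/s^5

Final answer: 144/s^5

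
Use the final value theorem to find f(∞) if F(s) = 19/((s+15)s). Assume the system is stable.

f(∞) = lim_{s→0} sF(s) = lim_{s→0} 19/(s+15) = 19/15

Final answer: 19/15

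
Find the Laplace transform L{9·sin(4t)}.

L{sin(ωt)} = ω/(s² + ω²), so L{sin(4t)} = 4/(s² + 16). Then L{9·sin(4t)} = 9·4/(s² + 16) = 36/(s² + 16)

Final answer: 36/(s² + 16)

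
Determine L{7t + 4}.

L{7t + 4} = 7·L{t} + 4·L{1} = 7/s² + 4/s

Final answer: 7/s² + 4/s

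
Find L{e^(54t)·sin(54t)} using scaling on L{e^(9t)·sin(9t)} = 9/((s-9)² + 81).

Scaling with a=6: L{e^(54t)·sin(54t)} = (1/6) · 9/((s/6-9)² + 81). Simplifying: 54/((s-54)² + 2916)

Final answer: 54/((s-54)² + 2916)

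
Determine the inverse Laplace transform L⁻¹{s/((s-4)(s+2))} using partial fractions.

Using partial fractions, f(t) = (4e^(4t) + 2e^(-2t))/6

Final answer: (4e^(4t) + 2e^(-2t))/6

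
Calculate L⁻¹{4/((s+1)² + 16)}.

Form: b/((s-a)² + b²) → e^(at)sin(bt). With a=-1, b=4

Final answer: e^(-t)·sin(4t)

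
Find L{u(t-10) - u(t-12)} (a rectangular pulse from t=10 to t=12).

L{u(t-a)} = e^(-as)/s. L{u(t-10) - u(t-12)} = (e^(-10s) - e^(-12s))/s

Final answer: (e^(-10s) - e^(-12s))/s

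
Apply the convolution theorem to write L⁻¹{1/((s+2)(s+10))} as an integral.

1/((s+2)(s+10)) = (1/(s+2))·(1/(s+10)) = L{e^(-2t)}·L{e^(-10t)}. So f(t) = e^(-2t)*e^(-10t) = ∫₀ᵗ e^(-2τ)·e^(-10(t-τ)) dτ

Final answer: ∫₀ᵗ e^(-2τ)·e^(-10(t-τ)) dτ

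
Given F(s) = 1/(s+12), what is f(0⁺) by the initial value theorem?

f(0⁺) = lim_{s→∞} s·1/(s+12) = lim_{s→∞} s/(s+12) = 1

Final answer: 1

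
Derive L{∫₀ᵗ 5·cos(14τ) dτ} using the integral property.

L{∫₀ᵗ f(τ)dτ} = F(s)/s with F(s) = 5s/(s² + 196), so the result is (5s/(s² + 196))/s = 5/(s² + 196)

Final answer: 5/(s² + 196)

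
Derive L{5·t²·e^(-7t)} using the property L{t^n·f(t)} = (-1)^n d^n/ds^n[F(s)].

L{e^(-7t)} = 1/(s+7). d/ds[1/(s+7)] = -1/(s+7)². d²/ds²[1/(s+7)] = 2/(s+7)³. So L{t²·e^(-7t)} = (-1)² · 2/(s+7)³ = 2/(s+7)³. Then L{5·t²·e^(-7t)} = 5·2/(s+7)³ = 10/(s+7)³

Final answer: 10/(s+7)³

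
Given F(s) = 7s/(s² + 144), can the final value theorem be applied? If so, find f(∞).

The final value theorem requires all poles of sF(s) in the left half-plane. sF(s) = 7s²/(s² + 144) has poles at s = ±12i (imaginary axis). Theorem does NOT apply (oscillatory system).

Final answer: Not applicable (oscillatory)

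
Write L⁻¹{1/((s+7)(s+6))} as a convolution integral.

1/((s+7)(s+6)) = (1/(s+7))·(1/(s+6)) = L{e^(-7t)}·L{e^(-6t)}. So f(t) = e^(-7t)*e^(-6t) = ∫₀ᵗ e^(-7τ)·e^(-6(t-τ)) dτ

Final answer: ∫₀ᵗ e^(-7τ)·e^(-6(t-τ)) dτ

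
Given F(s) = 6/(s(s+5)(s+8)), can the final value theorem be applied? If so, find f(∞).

Poles of sF(s) = 6/((s+5)(s+8)) are at s = -5 and s = -8, both in the left half-plane. Theorem applies. f(∞) = lim_{s→0} sF(s) = 6/(5·8) = 3/20

Final answer: 3/20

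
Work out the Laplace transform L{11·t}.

L{t^n} = n!/s^(n+1), so L{t} = 1/s^2. Then L{11·t} = 11·1/s^2 = 11/s^2

Final answer: 11/s^2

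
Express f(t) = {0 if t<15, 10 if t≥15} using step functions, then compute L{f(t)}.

f(t) = 10·u(t-15). L{u(t-15)} = e^(-15s)/s, so L{f(t)} = 10·e^(-15s)/s

Final answer: 10·e^(-15s)/s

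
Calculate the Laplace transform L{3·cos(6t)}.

L{cos(ωt)} = s/(s² + ω²), so L{cos(6t)} = s/(s² + 36). Then L{3·cos(6t)} = 3·s/(s² + 36) = 3s/(s² + 36)

Final answer: 3s/(s² + 36)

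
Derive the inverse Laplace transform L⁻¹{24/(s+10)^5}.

L⁻¹{n!/(s-a)^(n+1)} = t^n·e^(at), so L⁻¹{24/(s+10)^5} = t^4·e^(-10t)

Final answer: t^4·e^(-10t)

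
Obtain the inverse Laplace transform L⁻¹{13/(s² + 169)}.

L⁻¹{13/(s² + 169)} = sin(13t)

Final answer: sin(13t)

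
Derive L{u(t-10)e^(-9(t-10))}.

u(t-a)f(t-a) with f(t)=e^(-9t). L{e^(-9t)} = 1/(s+9). By time shift: e^(-10s)/(s+9)

Final answer: e^(-10s)/(s+9)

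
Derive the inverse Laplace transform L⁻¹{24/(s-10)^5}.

L⁻¹{n!/(s-a)^(n+1)} = t^n·e^(at), so L⁻¹{24/(s-10)^5} = t^4·e^(10t)

Final answer: t^4·e^(10t)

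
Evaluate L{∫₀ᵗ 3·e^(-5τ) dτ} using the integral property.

L{∫₀ᵗ f(τ)dτ} = F(s)/s with F(s) = 3/(s+5), so L{∫₀ᵗ 3·e^(-5τ) dτ} = 3/(s(s+5))

Final answer: 3/(s(s+5))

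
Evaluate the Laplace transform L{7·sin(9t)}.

L{sin(ωt)} = ω/(s² + ω²), so L{sin(9t)} = 9/(s² + 81). Then L{7·sin(9t)} = 7·9/(s² + 81) = 63/(s² + 81)

Final answer: 63/(s² + 81)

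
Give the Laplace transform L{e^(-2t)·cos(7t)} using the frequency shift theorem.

Frequency shift: L{e^(at)f(t)} = F(s-a). L{e^(-2t)·cos(7t)} = (s+2)/((s+2)² + 49)

Final answer: (s+2)/((s+2)² + 49)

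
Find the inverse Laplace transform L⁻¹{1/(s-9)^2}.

L⁻¹{n!/(s-a)^(n+1)} = t^n·e^(at), so L⁻¹{1/(s-9)^2} = t·e^(9t)

Final answer: t·e^(9t)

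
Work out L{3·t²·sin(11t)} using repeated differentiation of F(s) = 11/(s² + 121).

F(s) = 11/(s² + 121). F'(s) = -22s/(s² + 121)². F''(s) = -22(121 - 3s²)/(s² + 121)³ = (66s² - 2662)/(s² + 121)³. So L{t²·sin(11t)} = (-1)² F''(s) = (66s² - 2662)/(s² + 121)³. Then L{3·t²·sin(11t)} = 3·(66s² - 2662)/(s² + 121)³ = (198s² - 7986)/(s² + 121)³

Final answer: (198s² - 7986)/(s² + 121)³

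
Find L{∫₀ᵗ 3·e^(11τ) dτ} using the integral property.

L{∫₀ᵗ f(τ)dτ} = F(s)/s with F(s) = 3/(s-11), so L{∫₀ᵗ 3·e^(11τ) dτ} = 3/(s(s-11))

Final answer: 3/(s(s-11))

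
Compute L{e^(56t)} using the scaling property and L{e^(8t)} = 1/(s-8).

Using L{f(at)} = (1/a)F(s/a) with a=7 and f(t) = e^(8t): L{e^(56t)} = (1/7) · 1/((s/7)-8) = (1/7) · 7/(s-56) = 1/(s-56)

Final answer: 1/(s-56)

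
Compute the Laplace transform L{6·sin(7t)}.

L{sin(ωt)} = ω/(s² + ω²), so L{sin(7t)} = 7/(s² + 49). Then L{6·sin(7t)} = 6·7/(s² + 49) = 42/(s² + 49)

Final answer: 42/(s² + 49)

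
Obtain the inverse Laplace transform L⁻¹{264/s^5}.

L⁻¹{n!/s^(n+1)} = t^n with n=4. So L⁻¹{24/s^5} = t^4, and L⁻¹{264/s^5} = (264/24)·t^4 = 11·t^4

Final answer: 11·t^4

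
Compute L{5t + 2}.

L{5t + 2} = 5·L{t} + 2·L{1} = 5/s² + 2/s

Final answer: 5/s² + 2/s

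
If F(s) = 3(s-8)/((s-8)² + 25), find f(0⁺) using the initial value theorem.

f(0⁺) = lim_{s→∞} sF(s) = lim_{s→∞} 3s(s-8)/((s-8)² + 25) = 3

Final answer: 3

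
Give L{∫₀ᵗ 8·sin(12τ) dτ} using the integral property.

L{∫₀ᵗ f(τ)dτ} = F(s)/s with F(s) = 96/(s² + 144), so the result is (96/(s² + 144))/s = 96/(s(s² + 144))

Final answer: 96/(s(s² + 144))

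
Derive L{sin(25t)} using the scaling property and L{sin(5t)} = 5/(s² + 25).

Using L{f(at)} = (1/a)F(s/a) with a=5: L{sin(25t)} = (1/5) · 5/((s/5)² + 25) = (1/5) · 5·25/(s² + 625) = 25/(s² + 625)

Final answer: 25/(s² + 625)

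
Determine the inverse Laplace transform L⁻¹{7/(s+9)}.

L⁻¹{1/(s-a)} = e^(at), so L⁻¹{1/(s+9)} = e^(-9t), and L⁻¹{7/(s+9)} = 7·e^(-9t)

Final answer: 7·e^(-9t)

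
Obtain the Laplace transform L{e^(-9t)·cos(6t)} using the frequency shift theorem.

Frequency shift: L{e^(at)f(t)} = F(s-a). L{e^(-9t)·cos(6t)} = (s+9)/((s+9)² + 36)

Final answer: (s+9)/((s+9)² + 36)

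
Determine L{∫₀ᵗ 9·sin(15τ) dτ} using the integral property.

L{∫₀ᵗ f(τ)dτ} = F(s)/s with F(s) = 135/(s² + 225), so the result is (135/(s² + 225))/s = 135/(s(s² + 225))

Final answer: 135/(s(s² + 225))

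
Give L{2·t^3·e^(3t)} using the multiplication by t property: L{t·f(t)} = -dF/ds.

Using L{t^n·e^(at)} = n!/(s-a)^(n+1), L{t^3·e^(3t)} = 6/(s-3)^4, so L{2·t^3·e^(3t)} = 2·6/(s-3)^4 = 12/(s-3)^4

Final answer: 12/(s-3)^4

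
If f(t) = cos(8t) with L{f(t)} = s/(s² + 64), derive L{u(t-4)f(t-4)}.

Time shift theorem: L{u(t-a)f(t-a)} = e^(-as)F(s). Here a=4, F(s) = s/(s² + 64), so L{u(t-4)f(t-4)} = e^(-4s)·s/(s² + 64)

Final answer: e^(-4s)·s/(s² + 64)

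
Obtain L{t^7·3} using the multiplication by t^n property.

L{3} = 3/s. d^1/ds^1[1/s] = -1/s². d^2/ds^2[1/s] = 2/s^3. d^3/ds^3[1/s] = -6/s^4. d^4/ds^4[1/s] = 24/s^5. d^5/ds^5[1/s] = -120/s^6. d^6/ds^6[1/s] = 720/s^7. d^7/ds^7[1/s] = -5040/s^8. So L{t^7} = (-1)^{7}·-5040/s^8 = 5040/s^8. Then L{t^7·3} = 3·5040/s^8 = 15120/s^8

Final answer: 15120/s^8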